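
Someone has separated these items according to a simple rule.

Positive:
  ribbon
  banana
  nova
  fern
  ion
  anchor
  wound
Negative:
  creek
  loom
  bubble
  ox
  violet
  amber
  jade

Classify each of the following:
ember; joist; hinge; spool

Negative, Negative, Positive, Negative

The rule appears to be: contains 'n'.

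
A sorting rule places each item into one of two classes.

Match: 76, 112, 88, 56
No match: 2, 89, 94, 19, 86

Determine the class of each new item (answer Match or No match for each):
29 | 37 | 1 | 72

The simplest hypothesis consistent with all the labels is: multiple of 4.
29 — 29 = 4·7 + 1, hence No match.
37 — 37 = 4·9 + 1, hence No match.
1 — 1 = 4·0 + 1, hence No match.
72 — 72 = 4·18, hence Match.

No match, No match, No match, Match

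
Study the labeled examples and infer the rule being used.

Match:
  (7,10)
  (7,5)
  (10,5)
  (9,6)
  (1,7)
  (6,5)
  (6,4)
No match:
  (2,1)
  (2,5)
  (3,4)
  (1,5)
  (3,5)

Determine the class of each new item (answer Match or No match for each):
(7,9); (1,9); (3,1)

Match, Match, No match

The rule appears to be: max ≥ 6.
(7,9) → max 9 → Match.
(1,9) → max 9 → Match.
(3,1) → max 3 → No match.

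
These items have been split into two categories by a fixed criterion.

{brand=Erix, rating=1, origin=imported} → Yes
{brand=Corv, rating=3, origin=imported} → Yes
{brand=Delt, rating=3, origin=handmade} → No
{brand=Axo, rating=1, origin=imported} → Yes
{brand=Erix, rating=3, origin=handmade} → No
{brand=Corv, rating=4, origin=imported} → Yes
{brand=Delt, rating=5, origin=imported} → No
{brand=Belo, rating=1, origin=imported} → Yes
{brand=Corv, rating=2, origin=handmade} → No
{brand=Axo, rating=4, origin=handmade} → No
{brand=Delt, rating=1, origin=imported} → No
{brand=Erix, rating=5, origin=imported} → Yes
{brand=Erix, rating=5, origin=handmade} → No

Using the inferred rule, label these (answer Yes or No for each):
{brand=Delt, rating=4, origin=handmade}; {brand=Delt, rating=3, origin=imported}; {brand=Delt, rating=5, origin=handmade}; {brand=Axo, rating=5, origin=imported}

The rule appears to be: origin is imported AND brand is not Delt.

No, No, No, Yes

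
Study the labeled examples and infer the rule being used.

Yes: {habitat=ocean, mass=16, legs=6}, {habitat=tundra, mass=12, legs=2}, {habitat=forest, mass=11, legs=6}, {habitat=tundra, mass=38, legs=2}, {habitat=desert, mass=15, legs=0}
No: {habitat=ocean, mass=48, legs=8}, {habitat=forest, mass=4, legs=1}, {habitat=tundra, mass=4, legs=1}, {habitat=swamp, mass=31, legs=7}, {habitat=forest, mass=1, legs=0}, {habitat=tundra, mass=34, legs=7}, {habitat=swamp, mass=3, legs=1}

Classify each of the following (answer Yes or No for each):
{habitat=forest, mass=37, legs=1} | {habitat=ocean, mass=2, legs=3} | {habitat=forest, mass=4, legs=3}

Yes, No, No

The pattern is that an item is 'Yes' exactly when: legs ≤ 6 AND mass ≥ 11.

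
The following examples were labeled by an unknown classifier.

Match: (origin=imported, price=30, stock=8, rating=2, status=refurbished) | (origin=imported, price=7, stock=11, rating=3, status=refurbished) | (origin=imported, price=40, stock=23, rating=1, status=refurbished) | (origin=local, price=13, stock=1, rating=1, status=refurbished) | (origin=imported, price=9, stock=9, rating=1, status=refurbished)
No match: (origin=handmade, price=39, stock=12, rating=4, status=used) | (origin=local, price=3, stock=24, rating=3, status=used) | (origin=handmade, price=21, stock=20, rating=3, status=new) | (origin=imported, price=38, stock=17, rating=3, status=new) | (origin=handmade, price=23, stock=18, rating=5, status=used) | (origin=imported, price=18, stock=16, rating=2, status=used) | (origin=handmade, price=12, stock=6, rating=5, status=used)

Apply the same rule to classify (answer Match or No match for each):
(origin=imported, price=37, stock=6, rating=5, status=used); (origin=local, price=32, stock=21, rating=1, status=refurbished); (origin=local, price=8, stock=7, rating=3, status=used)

Looking at the examples, the only property every 'Match' case has and every 'No match' case lacks is: status is refurbished.
(origin=imported, price=37, stock=6, rating=5, status=used) → status is used → No match. (origin=local, price=32, stock=21, rating=1, status=refurbished) → status is refurbished → Match. (origin=local, price=8, stock=7, rating=3, status=used) → status is used → No match.

No match, Match, No match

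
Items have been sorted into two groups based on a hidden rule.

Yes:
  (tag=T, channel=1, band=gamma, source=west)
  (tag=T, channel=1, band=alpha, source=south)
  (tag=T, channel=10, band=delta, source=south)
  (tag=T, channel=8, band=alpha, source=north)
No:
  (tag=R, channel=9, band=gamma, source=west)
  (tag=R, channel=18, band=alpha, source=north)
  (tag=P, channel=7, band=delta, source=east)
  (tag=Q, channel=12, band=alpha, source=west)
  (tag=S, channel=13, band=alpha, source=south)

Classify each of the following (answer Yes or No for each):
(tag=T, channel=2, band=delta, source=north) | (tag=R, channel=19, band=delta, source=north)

The distinguishing property — tag is T — holds for all the 'Yes' cases and none of the 'No' cases.

Yes, No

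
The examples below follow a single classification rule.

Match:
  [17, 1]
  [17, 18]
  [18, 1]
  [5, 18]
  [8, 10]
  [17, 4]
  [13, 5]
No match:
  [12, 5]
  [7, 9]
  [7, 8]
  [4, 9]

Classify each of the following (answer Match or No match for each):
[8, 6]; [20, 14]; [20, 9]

No match, Match, Match

A rule that fits every label: sum ≥ 18 — true of each 'Match' example, false of each 'No match' one.
[8, 6] → 8+6 = 14 → No match. [20, 14] → 20+14 = 34 → Match. [20, 9] → 20+9 = 29 → Match.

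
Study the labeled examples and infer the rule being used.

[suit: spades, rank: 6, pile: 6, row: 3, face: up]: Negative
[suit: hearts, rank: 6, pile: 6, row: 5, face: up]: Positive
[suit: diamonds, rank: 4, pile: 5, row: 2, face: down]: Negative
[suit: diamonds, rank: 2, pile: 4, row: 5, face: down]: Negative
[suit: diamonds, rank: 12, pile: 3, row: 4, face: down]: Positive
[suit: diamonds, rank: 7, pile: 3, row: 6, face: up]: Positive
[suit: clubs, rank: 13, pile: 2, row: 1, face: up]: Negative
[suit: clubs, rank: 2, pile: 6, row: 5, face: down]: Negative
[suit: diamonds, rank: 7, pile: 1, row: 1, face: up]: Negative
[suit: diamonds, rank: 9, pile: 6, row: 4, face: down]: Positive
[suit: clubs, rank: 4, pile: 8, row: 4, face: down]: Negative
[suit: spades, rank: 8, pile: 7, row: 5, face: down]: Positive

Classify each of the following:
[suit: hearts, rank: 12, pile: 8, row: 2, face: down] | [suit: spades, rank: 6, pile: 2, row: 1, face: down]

The classifier is using: rank ≥ 6 AND row ≥ 4.
Negative: [suit: hearts, rank: 12, pile: 8, row: 2, face: down], since rank = 12, row = 2.
Negative: [suit: spades, rank: 6, pile: 2, row: 1, face: down], since rank = 6, row = 1.

Negative, Negative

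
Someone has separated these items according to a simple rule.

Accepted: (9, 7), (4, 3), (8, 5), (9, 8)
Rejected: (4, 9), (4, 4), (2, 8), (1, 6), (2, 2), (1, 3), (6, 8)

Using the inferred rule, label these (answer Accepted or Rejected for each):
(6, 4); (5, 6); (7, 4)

Accepted, Rejected, Accepted

The distinguishing property — first > second — holds for all the 'Accepted' cases and none of the 'Rejected' cases.
Accepted: (6, 4), since 6 > 4.
Rejected: (5, 6), since 5 < 6.
Accepted: (7, 4), since 7 > 4.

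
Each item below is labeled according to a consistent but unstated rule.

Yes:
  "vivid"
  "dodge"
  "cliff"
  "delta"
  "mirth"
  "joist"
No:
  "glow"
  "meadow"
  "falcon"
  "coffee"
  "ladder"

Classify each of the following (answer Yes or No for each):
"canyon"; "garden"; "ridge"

Every 'Yes' example satisfies: odd length. None of the 'No' examples do.
"canyon" — length 6, hence No. "garden" — length 6, hence No. "ridge" — length 5, hence Yes.

No, No, Yes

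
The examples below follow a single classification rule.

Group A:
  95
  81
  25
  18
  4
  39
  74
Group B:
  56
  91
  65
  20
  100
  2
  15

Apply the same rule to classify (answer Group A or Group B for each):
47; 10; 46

Group B, Group B, Group A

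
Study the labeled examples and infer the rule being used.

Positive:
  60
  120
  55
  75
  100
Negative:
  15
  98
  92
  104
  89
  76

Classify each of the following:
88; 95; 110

The pattern is that an item is 'Positive' exactly when: multiple of 5 AND at least 55.
88: 88 = 5·17 + 3, 88 ≥ 55, lacks this property → Negative. 95: 95 = 5·19, 95 ≥ 55, fits → Positive. 110: 110 = 5·22, 110 ≥ 55, fits → Positive.

Negative, Positive, Positive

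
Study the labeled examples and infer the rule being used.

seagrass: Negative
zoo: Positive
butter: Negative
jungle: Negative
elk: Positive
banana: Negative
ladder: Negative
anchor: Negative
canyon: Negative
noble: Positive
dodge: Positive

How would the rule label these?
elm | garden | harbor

Positive, Negative, Negative

Every 'Positive' example satisfies: odd length. None of the 'Negative' examples do.
elm → length 3 → Positive.
garden → length 6 → Negative.
harbor → length 6 → Negative.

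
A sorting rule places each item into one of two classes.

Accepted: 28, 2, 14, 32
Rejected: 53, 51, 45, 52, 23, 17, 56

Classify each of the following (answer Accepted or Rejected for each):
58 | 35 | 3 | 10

Rejected, Rejected, Rejected, Accepted

'Accepted' ⟺ even AND at most 32.
Rejected: 58, since 58 is even, 58 > 32. Rejected: 35, since 35 is odd, 35 > 32. Rejected: 3, since 3 is odd, 3 ≤ 32. Accepted: 10, since 10 is even, 10 ≤ 32.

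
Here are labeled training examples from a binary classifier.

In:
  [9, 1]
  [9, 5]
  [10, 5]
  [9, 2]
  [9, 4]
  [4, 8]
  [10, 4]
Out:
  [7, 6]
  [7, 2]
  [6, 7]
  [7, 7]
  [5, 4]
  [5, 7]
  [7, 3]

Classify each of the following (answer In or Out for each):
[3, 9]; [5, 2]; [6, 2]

In, Out, Out

'In' ⟺ max ≥ 8.
[3, 9]: max 9 — checks out, so In. [5, 2]: max 5 — fails the rule, so Out. [6, 2]: max 6 — fails the rule, so Out.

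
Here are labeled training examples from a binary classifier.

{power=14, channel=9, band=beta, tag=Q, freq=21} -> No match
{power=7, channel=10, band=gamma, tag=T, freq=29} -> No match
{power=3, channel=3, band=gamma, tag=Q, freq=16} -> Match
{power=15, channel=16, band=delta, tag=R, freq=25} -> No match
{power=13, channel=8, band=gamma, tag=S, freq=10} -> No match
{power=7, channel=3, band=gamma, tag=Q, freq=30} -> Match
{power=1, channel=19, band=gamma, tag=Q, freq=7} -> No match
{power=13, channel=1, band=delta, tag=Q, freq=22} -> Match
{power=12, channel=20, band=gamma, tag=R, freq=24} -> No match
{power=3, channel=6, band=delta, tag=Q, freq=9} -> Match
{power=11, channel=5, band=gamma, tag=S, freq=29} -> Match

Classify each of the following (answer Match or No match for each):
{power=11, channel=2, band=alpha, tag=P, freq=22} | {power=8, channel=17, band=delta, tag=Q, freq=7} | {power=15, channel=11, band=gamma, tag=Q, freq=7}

Match, No match, No match

The pattern is that an item is 'Match' exactly when: channel ≤ 6.
{power=11, channel=2, band=alpha, tag=P, freq=22}: channel = 2 — matches, so Match.
{power=8, channel=17, band=delta, tag=Q, freq=7}: channel = 17 — does not pass, so No match.
{power=15, channel=11, band=gamma, tag=Q, freq=7}: channel = 11 — does not pass, so No match.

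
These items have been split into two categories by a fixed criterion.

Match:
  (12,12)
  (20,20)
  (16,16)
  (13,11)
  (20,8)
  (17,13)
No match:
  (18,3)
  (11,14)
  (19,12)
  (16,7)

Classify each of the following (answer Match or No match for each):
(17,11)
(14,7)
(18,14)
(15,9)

The common property of the 'Match' items is: sum is even. No 'No match' item has it.
(17,11) → 17+11 = 28 → Match. (14,7) → 14+7 = 21 → No match. (18,14) → 18+14 = 32 → Match. (15,9) → 15+9 = 24 → Match.

Match, No match, Match, Match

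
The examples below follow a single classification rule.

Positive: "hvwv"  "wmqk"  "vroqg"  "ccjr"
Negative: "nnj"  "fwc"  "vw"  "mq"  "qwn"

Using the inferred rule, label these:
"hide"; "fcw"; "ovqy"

Positive, Negative, Positive

The distinguishing property — length ≥ 4 — holds for all the 'Positive' cases and none of the 'Negative' cases.
"hide" — length 4, hence Positive. "fcw" — length 3, hence Negative. "ovqy" — length 4, hence Positive.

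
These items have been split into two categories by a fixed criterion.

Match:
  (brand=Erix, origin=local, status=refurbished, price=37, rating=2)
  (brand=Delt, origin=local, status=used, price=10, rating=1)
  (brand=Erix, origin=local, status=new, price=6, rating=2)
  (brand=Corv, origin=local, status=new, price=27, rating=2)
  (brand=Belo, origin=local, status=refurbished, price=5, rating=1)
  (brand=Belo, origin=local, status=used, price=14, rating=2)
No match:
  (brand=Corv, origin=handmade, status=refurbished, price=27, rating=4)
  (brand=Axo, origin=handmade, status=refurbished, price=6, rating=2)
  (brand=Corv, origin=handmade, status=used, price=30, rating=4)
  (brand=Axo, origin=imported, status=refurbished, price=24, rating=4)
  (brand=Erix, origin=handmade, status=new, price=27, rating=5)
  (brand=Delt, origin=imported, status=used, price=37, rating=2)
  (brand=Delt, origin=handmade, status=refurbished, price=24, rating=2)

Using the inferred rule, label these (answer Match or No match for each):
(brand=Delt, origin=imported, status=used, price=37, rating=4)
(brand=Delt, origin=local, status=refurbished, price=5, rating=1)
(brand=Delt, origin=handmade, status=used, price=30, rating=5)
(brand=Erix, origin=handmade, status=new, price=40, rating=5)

No match, Match, No match, No match

Rule: origin is local. This holds for each 'Match' example and fails for each 'No match' one.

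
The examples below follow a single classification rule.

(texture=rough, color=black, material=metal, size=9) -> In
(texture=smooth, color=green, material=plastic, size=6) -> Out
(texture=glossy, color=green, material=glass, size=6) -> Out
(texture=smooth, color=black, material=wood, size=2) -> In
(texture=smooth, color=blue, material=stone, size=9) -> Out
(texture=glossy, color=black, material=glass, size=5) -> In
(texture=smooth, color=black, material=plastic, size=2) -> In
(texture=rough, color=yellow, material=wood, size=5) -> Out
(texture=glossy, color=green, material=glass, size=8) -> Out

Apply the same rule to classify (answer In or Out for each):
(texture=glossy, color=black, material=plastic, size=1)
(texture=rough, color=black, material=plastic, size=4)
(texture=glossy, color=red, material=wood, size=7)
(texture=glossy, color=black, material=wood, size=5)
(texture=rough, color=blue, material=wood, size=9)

'In' ⟺ color is black.
(texture=glossy, color=black, material=plastic, size=1): In (color is black). (texture=rough, color=black, material=plastic, size=4): In (color is black). (texture=glossy, color=red, material=wood, size=7): Out (color is red). (texture=glossy, color=black, material=wood, size=5): In (color is black). (texture=rough, color=blue, material=wood, size=9): Out (color is blue).

In, In, Out, In, Out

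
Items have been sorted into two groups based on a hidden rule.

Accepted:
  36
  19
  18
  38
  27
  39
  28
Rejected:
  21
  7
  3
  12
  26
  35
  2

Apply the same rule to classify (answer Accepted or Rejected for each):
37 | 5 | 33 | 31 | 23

'Accepted' ⟺ digit sum ≥ 9.
37 — digit sum 3+7 = 10, hence Accepted.
5 — digit sum 5, hence Rejected.
33 — digit sum 3+3 = 6, hence Rejected.
31 — digit sum 3+1 = 4, hence Rejected.
23 — digit sum 2+3 = 5, hence Rejected.

Accepted, Rejected, Rejected, Rejected, Rejected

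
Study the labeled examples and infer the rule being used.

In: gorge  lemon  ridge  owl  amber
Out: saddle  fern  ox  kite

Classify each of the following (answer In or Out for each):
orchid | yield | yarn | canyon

Out, In, Out, Out

The classifier is using: odd length.
orchid — length 6, hence Out. yield — length 5, hence In. yarn — length 4, hence Out. canyon — length 6, hence Out.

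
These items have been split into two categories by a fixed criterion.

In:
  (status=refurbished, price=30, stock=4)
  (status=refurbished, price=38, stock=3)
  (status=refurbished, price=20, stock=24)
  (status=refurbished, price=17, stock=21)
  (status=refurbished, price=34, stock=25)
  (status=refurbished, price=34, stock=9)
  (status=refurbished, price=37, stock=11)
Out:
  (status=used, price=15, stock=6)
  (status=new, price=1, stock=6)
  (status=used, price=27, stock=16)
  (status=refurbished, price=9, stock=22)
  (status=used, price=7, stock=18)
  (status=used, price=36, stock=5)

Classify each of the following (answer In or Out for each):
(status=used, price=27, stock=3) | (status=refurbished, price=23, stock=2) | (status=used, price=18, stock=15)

Out, In, Out

The common property of the 'In' items is: status is refurbished AND price ≥ 15. No 'Out' item has it.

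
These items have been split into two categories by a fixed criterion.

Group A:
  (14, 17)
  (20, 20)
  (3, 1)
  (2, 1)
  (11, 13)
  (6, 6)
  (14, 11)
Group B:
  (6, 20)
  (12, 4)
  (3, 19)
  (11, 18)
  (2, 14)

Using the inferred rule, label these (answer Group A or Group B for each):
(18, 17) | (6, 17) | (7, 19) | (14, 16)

Group A, Group B, Group B, Group A

Every 'Group A' example satisfies: |first − second| ≤ 3. None of the 'Group B' examples do.
(18, 17) → |18−17| = 1 → Group A. (6, 17) → |6−17| = 11 → Group B. (7, 19) → |7−19| = 12 → Group B. (14, 16) → |14−16| = 2 → Group A.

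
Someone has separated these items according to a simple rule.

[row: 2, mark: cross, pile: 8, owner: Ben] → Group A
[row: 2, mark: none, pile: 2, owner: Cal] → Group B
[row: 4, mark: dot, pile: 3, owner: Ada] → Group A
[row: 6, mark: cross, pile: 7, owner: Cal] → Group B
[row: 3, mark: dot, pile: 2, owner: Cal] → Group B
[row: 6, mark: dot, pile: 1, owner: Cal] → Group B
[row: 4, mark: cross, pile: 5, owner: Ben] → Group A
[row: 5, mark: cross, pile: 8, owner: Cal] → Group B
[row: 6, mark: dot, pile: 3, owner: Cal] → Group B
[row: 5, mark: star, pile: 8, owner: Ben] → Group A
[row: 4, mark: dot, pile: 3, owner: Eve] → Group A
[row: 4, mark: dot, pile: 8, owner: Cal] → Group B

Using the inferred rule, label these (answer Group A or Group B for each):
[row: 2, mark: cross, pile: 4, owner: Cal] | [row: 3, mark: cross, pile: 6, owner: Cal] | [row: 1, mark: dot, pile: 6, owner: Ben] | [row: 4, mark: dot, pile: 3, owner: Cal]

Group B, Group B, Group A, Group B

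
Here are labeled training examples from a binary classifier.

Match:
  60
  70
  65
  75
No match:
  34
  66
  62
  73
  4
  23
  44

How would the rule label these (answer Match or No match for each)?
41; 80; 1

The classifier is using: multiple of 5.
41: 41 = 5·8 + 1, does not pass → No match. 80: 80 = 5·16, satisfies this → Match. 1: 1 = 5·0 + 1, does not pass → No match.

No match, Match, No match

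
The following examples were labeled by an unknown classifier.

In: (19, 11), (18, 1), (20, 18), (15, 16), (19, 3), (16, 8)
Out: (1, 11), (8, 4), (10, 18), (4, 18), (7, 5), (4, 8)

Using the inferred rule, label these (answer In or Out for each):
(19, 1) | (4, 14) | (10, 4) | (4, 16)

In, Out, Out, Out

Every 'In' example satisfies: first ≥ 11. None of the 'Out' examples do.
(19, 1) → first 19 → In. (4, 14) → first 4 → Out. (10, 4) → first 10 → Out. (4, 16) → first 4 → Out.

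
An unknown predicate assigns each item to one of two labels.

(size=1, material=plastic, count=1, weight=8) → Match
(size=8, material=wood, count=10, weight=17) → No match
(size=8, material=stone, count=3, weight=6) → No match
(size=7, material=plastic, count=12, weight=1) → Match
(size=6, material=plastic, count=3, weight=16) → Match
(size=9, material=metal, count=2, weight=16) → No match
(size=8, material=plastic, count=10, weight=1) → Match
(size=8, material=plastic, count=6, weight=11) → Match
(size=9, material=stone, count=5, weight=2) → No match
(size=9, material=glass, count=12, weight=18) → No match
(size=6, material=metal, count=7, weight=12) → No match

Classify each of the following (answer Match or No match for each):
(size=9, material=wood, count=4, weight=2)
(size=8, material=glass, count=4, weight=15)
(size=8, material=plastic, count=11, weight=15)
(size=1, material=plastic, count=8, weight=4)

No match, No match, Match, Match

Rule: material is plastic. This holds for each 'Match' example and fails for each 'No match' one.
(size=9, material=wood, count=4, weight=2): No match (material is wood).
(size=8, material=glass, count=4, weight=15): No match (material is glass).
(size=8, material=plastic, count=11, weight=15): Match (material is plastic).
(size=1, material=plastic, count=8, weight=4): Match (material is plastic).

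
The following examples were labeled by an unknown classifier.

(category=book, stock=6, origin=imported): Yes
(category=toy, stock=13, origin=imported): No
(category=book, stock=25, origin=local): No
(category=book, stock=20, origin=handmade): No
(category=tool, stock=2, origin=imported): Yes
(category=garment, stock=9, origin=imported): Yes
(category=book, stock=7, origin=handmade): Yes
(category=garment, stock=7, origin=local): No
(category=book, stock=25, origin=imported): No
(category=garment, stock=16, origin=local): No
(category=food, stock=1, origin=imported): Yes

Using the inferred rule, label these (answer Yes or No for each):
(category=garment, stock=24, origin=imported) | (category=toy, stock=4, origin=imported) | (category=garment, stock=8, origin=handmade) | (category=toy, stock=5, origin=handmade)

Rule: origin is not local AND stock ≤ 9. This holds for each 'Yes' example and fails for each 'No' one.

No, Yes, Yes, Yes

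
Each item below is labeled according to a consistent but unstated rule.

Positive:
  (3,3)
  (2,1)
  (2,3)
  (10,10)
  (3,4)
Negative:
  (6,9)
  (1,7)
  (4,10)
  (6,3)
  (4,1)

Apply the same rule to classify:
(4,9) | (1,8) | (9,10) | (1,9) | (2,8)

The pattern is that an item is 'Positive' exactly when: |first − second| ≤ 1.

Negative, Negative, Positive, Negative, Negative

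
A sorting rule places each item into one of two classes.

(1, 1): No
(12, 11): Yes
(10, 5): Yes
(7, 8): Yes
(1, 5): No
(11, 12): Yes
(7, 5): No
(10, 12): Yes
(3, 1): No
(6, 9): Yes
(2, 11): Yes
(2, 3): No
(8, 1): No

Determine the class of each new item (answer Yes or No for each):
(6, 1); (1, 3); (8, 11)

Every 'Yes' example satisfies: sum ≥ 13. None of the 'No' examples do.
No: (6, 1), since 6+1 = 7. No: (1, 3), since 1+3 = 4. Yes: (8, 11), since 8+11 = 19.

No, No, Yes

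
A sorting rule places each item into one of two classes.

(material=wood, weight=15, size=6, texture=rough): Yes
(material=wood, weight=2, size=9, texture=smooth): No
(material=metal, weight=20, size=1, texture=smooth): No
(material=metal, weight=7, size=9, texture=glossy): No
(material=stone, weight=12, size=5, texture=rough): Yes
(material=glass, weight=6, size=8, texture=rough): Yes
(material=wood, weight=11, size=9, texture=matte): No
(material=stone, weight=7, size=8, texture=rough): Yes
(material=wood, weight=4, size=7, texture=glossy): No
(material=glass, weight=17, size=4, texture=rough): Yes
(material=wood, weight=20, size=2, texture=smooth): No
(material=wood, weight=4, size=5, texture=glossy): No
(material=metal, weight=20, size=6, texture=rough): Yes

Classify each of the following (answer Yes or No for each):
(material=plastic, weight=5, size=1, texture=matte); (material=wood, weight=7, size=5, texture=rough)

Checking candidate rules against both groups, what survives is: texture is rough.
(material=plastic, weight=5, size=1, texture=matte) — texture is matte, hence No. (material=wood, weight=7, size=5, texture=rough) — texture is rough, hence Yes.

No, Yes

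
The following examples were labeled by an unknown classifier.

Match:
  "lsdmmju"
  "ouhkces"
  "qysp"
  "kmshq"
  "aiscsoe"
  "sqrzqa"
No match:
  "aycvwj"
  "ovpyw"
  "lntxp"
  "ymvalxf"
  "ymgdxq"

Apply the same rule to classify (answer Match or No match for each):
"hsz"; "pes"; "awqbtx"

Match, Match, No match

A rule that fits every label: contains 's' — true of each 'Match' example, false of each 'No match' one.
"hsz": has 's', satisfies this → Match. "pes": has 's', satisfies this → Match. "awqbtx": no 's', fails the rule → No match.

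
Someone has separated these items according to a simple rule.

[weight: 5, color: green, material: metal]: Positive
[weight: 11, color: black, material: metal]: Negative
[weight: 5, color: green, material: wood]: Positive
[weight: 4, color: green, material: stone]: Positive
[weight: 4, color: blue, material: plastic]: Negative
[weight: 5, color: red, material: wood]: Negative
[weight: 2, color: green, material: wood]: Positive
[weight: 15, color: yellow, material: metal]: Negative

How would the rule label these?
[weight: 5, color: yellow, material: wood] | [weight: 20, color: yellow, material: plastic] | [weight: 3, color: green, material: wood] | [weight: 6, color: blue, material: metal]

The classifier is using: color is green.
[weight: 5, color: yellow, material: wood] — color is yellow, hence Negative. [weight: 20, color: yellow, material: plastic] — color is yellow, hence Negative. [weight: 3, color: green, material: wood] — color is green, hence Positive. [weight: 6, color: blue, material: metal] — color is blue, hence Negative.

Negative, Negative, Positive, Negative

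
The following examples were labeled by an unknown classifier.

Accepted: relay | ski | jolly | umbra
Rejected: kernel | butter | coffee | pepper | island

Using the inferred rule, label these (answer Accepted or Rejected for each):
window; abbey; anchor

Rejected, Accepted, Rejected

The pattern is that an item is 'Accepted' exactly when: odd length.
window: Rejected (length 6). abbey: Accepted (length 5). anchor: Rejected (length 6).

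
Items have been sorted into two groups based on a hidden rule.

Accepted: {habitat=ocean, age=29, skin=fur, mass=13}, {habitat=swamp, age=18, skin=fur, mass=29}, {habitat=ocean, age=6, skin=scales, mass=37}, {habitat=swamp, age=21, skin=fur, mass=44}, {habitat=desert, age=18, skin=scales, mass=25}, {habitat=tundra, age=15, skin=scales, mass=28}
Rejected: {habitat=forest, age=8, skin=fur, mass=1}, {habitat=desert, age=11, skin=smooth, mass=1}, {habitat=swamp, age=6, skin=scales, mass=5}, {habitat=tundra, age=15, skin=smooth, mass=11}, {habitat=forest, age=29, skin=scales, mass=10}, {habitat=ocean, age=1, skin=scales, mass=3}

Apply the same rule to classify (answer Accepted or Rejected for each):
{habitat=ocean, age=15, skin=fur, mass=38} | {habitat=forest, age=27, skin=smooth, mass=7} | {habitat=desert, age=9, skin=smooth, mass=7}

Accepted, Rejected, Rejected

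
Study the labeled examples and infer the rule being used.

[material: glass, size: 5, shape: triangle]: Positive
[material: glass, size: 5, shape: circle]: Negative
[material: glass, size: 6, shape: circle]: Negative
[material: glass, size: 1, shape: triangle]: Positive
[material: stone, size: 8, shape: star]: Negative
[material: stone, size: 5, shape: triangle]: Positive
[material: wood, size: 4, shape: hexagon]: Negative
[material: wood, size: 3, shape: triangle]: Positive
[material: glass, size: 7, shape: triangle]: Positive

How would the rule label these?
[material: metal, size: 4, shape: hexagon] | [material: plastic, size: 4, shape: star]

Negative, Negative

The simplest hypothesis consistent with all the labels is: shape is triangle.
[material: metal, size: 4, shape: hexagon]: shape is hexagon — does not pass, so Negative.
[material: plastic, size: 4, shape: star]: shape is star — does not pass, so Negative.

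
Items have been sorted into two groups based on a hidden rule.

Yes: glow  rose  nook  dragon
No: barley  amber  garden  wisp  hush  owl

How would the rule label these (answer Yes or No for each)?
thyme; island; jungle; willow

No, No, No, Yes

The common property of the 'Yes' items is: even length AND contains 'o'. No 'No' item has it.
thyme — length 5, no 'o', hence No.
island — length 6, no 'o', hence No.
jungle — length 6, no 'o', hence No.
willow — length 6, has 'o', hence Yes.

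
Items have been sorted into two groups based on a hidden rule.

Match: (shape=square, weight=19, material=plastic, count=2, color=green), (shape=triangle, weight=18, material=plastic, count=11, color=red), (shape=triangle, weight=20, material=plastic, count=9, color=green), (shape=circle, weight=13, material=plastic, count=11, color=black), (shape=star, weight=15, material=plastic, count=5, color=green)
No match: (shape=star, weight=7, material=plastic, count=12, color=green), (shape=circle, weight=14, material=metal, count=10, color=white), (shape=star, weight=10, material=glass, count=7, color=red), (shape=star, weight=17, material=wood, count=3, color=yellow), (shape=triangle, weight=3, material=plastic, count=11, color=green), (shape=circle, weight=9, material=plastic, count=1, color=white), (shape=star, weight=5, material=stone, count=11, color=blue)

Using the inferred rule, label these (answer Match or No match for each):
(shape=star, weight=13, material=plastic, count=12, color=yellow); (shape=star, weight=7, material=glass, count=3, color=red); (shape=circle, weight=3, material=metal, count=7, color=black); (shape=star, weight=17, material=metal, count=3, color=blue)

Rule: material is plastic AND weight ≥ 10. This holds for each 'Match' example and fails for each 'No match' one.
(shape=star, weight=13, material=plastic, count=12, color=yellow): Match (material is plastic, weight = 13). (shape=star, weight=7, material=glass, count=3, color=red): No match (material is glass, weight = 7). (shape=circle, weight=3, material=metal, count=7, color=black): No match (material is metal, weight = 3). (shape=star, weight=17, material=metal, count=3, color=blue): No match (material is metal, weight = 17).

Match, No match, No match, No match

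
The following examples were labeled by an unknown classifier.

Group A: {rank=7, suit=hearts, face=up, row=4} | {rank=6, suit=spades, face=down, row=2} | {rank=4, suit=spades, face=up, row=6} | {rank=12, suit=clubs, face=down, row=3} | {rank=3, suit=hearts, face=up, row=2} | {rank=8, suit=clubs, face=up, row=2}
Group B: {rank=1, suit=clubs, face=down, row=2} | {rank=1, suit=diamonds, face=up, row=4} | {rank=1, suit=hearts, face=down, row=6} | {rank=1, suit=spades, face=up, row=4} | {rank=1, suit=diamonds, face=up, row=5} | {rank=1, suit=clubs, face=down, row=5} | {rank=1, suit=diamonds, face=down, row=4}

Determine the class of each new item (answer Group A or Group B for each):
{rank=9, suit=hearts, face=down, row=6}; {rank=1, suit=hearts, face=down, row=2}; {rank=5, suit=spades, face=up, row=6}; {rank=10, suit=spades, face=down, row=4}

Group A, Group B, Group A, Group A

The common property of the 'Group A' items is: rank ≥ 3. No 'Group B' item has it.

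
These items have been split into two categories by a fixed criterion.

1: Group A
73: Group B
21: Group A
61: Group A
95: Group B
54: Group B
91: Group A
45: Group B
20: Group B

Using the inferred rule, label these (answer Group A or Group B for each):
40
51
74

Group B, Group A, Group B

All 'Group A' examples share one property — ends in digit 1 — and every 'Group B' example lacks it.
40: last digit 0 — fails this test, so Group B. 51: last digit 1 — qualifies, so Group A. 74: last digit 4 — fails this test, so Group B.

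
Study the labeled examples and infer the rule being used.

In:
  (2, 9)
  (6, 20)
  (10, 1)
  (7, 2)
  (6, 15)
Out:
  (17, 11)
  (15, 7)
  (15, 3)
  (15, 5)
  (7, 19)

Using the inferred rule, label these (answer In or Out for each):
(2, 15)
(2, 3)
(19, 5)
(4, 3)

Every 'In' example satisfies: product is even. None of the 'Out' examples do.

In, In, Out, In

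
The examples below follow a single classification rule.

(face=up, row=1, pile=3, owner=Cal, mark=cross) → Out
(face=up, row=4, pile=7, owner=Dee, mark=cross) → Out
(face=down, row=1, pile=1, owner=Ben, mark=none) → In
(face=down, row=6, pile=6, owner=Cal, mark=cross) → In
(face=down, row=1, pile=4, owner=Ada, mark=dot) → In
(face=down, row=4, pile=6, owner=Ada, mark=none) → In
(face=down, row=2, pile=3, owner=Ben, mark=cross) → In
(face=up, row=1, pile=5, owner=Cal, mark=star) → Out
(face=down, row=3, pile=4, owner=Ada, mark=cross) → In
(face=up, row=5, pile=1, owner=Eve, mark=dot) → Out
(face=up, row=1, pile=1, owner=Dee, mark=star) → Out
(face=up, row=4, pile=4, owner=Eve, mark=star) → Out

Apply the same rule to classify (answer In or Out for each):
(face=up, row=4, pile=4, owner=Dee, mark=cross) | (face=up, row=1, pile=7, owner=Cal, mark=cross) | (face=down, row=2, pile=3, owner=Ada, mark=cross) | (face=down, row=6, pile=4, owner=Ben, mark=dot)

Out, Out, In, In

The common property of the 'In' items is: face is down. No 'Out' item has it.
Out: (face=up, row=4, pile=4, owner=Dee, mark=cross), since face is up.
Out: (face=up, row=1, pile=7, owner=Cal, mark=cross), since face is up.
In: (face=down, row=2, pile=3, owner=Ada, mark=cross), since face is down.
In: (face=down, row=6, pile=4, owner=Ben, mark=dot), since face is down.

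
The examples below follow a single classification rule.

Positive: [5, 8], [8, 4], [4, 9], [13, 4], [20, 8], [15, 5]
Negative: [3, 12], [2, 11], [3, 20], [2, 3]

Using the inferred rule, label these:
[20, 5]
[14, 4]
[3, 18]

Positive, Positive, Negative

Rule: first ≥ 4. This holds for each 'Positive' example and fails for each 'Negative' one.
[20, 5]: first 20, has this property → Positive. [14, 4]: first 14, has this property → Positive. [3, 18]: first 3, lacks this property → Negative.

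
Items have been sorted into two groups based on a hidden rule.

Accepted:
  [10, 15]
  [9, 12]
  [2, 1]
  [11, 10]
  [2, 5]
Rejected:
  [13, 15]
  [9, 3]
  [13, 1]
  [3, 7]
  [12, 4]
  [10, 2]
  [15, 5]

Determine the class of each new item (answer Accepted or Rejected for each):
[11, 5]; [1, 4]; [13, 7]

Rejected, Accepted, Rejected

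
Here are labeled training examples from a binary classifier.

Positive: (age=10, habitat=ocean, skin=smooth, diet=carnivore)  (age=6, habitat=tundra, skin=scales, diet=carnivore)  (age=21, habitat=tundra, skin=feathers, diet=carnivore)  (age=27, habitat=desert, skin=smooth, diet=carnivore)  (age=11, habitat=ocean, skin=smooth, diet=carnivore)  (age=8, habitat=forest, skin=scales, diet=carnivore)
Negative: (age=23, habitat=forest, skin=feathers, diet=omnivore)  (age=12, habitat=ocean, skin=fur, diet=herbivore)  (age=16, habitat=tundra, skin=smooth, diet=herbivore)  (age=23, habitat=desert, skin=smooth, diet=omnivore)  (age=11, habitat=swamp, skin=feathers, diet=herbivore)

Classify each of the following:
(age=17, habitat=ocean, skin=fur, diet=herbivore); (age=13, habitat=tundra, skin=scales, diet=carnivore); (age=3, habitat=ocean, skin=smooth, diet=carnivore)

Negative, Positive, Positive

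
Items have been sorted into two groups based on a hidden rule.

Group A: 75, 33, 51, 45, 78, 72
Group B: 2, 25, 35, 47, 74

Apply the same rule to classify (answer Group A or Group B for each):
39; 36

The rule appears to be: multiple of 3.
Group A: 39, since 39 = 3·13. Group A: 36, since 36 = 3·12.

Group A, Group A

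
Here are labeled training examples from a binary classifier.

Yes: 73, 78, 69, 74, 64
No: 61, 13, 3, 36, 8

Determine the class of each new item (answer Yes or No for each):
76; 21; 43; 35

Yes, No, No, No

'Yes' ⟺ at least 64.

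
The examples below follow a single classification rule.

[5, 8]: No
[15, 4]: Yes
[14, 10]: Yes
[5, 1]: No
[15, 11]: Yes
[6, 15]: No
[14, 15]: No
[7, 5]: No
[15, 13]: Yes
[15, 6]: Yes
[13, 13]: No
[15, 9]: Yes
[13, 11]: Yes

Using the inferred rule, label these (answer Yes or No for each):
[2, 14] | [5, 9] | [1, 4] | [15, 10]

The distinguishing property — first > second AND sum ≥ 13 — holds for all the 'Yes' cases and none of the 'No' cases.
[2, 14]: No (2 < 14, 2+14 = 16).
[5, 9]: No (5 < 9, 5+9 = 14).
[1, 4]: No (1 < 4, 1+4 = 5).
[15, 10]: Yes (15 > 10, 15+10 = 25).

No, No, No, Yes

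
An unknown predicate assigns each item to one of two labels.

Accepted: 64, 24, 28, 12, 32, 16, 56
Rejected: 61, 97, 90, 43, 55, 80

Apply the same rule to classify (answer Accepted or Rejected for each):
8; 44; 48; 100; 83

The pattern is that an item is 'Accepted' exactly when: even AND at most 64.
8: Accepted (8 is even, 8 ≤ 64). 44: Accepted (44 is even, 44 ≤ 64). 48: Accepted (48 is even, 48 ≤ 64). 100: Rejected (100 is even, 100 > 64). 83: Rejected (83 is odd, 83 > 64).

Accepted, Accepted, Accepted, Rejected, Rejected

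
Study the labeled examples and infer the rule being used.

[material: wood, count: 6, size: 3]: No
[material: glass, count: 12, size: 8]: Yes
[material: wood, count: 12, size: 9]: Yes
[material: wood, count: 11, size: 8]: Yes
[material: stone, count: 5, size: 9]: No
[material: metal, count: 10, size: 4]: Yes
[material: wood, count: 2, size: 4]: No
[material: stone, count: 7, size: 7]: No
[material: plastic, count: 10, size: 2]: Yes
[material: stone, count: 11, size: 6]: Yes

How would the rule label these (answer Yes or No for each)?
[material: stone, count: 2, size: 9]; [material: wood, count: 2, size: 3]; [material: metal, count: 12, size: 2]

'Yes' ⟺ count ≥ 10.
[material: stone, count: 2, size: 9] — count = 2, hence No.
[material: wood, count: 2, size: 3] — count = 2, hence No.
[material: metal, count: 12, size: 2] — count = 12, hence Yes.

No, No, Yes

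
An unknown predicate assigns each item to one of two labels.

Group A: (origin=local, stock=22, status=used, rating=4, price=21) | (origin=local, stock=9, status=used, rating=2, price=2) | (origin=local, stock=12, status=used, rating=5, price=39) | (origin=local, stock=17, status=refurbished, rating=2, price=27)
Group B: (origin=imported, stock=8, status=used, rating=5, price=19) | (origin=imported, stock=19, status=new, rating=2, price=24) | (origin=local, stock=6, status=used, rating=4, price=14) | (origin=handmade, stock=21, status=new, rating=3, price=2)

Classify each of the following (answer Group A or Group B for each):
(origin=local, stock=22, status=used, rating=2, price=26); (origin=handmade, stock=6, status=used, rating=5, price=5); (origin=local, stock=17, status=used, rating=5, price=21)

All 'Group A' examples share one property — origin is local AND stock ≥ 8 — and every 'Group B' example lacks it.
(origin=local, stock=22, status=used, rating=2, price=26): origin is local, stock = 22, satisfies this → Group A. (origin=handmade, stock=6, status=used, rating=5, price=5): origin is handmade, stock = 6, doesn't qualify → Group B. (origin=local, stock=17, status=used, rating=5, price=21): origin is local, stock = 17, satisfies this → Group A.

Group A, Group B, Group A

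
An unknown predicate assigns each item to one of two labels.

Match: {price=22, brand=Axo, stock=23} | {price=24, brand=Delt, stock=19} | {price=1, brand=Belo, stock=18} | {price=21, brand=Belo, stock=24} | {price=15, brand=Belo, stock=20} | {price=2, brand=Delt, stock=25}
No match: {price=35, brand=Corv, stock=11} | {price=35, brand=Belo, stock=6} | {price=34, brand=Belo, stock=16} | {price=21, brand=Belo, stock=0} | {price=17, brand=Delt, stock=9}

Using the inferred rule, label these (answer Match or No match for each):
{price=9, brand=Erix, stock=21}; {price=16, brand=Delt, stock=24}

The common property of the 'Match' items is: stock ≥ 18. No 'No match' item has it.
Match: {price=9, brand=Erix, stock=21}, since stock = 21. Match: {price=16, brand=Delt, stock=24}, since stock = 24.

Match, Match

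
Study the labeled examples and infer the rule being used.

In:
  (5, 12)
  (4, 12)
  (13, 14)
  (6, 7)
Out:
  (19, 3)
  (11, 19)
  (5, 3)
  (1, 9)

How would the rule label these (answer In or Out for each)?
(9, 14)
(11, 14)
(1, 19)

Checking candidate rules against both groups, what survives is: product is even.

In, In, Out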